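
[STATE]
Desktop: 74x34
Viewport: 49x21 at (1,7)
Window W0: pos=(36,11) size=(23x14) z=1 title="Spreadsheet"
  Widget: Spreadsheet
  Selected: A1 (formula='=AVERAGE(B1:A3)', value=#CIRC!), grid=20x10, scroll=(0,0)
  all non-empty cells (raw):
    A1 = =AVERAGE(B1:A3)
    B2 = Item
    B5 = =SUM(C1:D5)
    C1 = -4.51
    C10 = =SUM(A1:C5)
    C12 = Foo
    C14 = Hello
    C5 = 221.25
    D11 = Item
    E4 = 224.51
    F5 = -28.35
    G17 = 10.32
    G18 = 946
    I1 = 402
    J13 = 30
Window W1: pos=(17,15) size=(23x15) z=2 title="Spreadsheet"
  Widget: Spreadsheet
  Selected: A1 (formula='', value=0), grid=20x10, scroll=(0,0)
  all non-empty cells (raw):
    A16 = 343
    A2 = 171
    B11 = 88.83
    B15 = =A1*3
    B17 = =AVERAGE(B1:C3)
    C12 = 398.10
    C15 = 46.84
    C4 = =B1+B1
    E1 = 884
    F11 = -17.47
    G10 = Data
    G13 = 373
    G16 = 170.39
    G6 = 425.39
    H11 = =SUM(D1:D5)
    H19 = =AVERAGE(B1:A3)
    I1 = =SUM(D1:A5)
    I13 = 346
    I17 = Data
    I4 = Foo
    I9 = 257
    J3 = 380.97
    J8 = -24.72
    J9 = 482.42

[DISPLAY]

                                                 
                                                 
                                                 
                                                 
                                   ┏━━━━━━━━━━━━━
                                   ┃ Spreadsheet 
                                   ┠─────────────
                                   ┃A1: =AVERAGE(
                ┏━━━━━━━━━━━━━━━━━━━━━┓    A     
                ┃ Spreadsheet         ┃----------
                ┠─────────────────────┨ [#CIRC!] 
                ┃A1:                  ┃        0I
                ┃       A       B     ┃        0 
                ┃---------------------┃        0 
                ┃  1      [0]       0 ┃        0 
                ┃  2      171       0 ┃        0 
                ┃  3        0       0 ┃        0 
                ┃  4        0       0 ┃━━━━━━━━━━
                ┃  5        0       0 ┃          
                ┃  6        0       0 ┃          
                ┃  7        0       0 ┃          


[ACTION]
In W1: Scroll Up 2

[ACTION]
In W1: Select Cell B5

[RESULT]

                                                 
                                                 
                                                 
                                                 
                                   ┏━━━━━━━━━━━━━
                                   ┃ Spreadsheet 
                                   ┠─────────────
                                   ┃A1: =AVERAGE(
                ┏━━━━━━━━━━━━━━━━━━━━━┓    A     
                ┃ Spreadsheet         ┃----------
                ┠─────────────────────┨ [#CIRC!] 
                ┃B5:                  ┃        0I
                ┃       A       B     ┃        0 
                ┃---------------------┃        0 
                ┃  1        0       0 ┃        0 
                ┃  2      171       0 ┃        0 
                ┃  3        0       0 ┃        0 
                ┃  4        0       0 ┃━━━━━━━━━━
                ┃  5        0     [0] ┃          
                ┃  6        0       0 ┃          
                ┃  7        0       0 ┃          


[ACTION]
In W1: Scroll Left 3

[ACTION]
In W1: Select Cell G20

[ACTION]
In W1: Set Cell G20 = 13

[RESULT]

                                                 
                                                 
                                                 
                                                 
                                   ┏━━━━━━━━━━━━━
                                   ┃ Spreadsheet 
                                   ┠─────────────
                                   ┃A1: =AVERAGE(
                ┏━━━━━━━━━━━━━━━━━━━━━┓    A     
                ┃ Spreadsheet         ┃----------
                ┠─────────────────────┨ [#CIRC!] 
                ┃G20: 13              ┃        0I
                ┃       A       B     ┃        0 
                ┃---------------------┃        0 
                ┃  1        0       0 ┃        0 
                ┃  2      171       0 ┃        0 
                ┃  3        0       0 ┃        0 
                ┃  4        0       0 ┃━━━━━━━━━━
                ┃  5        0       0 ┃          
                ┃  6        0       0 ┃          
                ┃  7        0       0 ┃          


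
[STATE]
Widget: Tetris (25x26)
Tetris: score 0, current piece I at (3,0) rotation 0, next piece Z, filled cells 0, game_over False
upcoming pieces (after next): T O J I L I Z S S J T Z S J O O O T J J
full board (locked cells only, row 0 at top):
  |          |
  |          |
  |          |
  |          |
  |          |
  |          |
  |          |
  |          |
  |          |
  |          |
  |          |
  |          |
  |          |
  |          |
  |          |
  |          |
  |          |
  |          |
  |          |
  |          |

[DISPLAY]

   ████   │Next:         
          │▓▓            
          │ ▓▓           
          │              
          │              
          │              
          │Score:        
          │0             
          │              
          │              
          │              
          │              
          │              
          │              
          │              
          │              
          │              
          │              
          │              
          │              
          │              
          │              
          │              
          │              
          │              
          │              


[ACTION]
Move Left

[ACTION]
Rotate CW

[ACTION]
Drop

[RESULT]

          │Next:         
  █       │▓▓            
  █       │ ▓▓           
  █       │              
  █       │              
          │              
          │Score:        
          │0             
          │              
          │              
          │              
          │              
          │              
          │              
          │              
          │              
          │              
          │              
          │              
          │              
          │              
          │              
          │              
          │              
          │              
          │              


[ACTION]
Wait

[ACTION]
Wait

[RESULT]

          │Next:         
          │▓▓            
          │ ▓▓           
  █       │              
  █       │              
  █       │              
  █       │Score:        
          │0             
          │              
          │              
          │              
          │              
          │              
          │              
          │              
          │              
          │              
          │              
          │              
          │              
          │              
          │              
          │              
          │              
          │              
          │              


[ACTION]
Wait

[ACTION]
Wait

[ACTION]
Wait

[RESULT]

          │Next:         
          │▓▓            
          │ ▓▓           
          │              
          │              
          │              
  █       │Score:        
  █       │0             
  █       │              
  █       │              
          │              
          │              
          │              
          │              
          │              
          │              
          │              
          │              
          │              
          │              
          │              
          │              
          │              
          │              
          │              
          │              


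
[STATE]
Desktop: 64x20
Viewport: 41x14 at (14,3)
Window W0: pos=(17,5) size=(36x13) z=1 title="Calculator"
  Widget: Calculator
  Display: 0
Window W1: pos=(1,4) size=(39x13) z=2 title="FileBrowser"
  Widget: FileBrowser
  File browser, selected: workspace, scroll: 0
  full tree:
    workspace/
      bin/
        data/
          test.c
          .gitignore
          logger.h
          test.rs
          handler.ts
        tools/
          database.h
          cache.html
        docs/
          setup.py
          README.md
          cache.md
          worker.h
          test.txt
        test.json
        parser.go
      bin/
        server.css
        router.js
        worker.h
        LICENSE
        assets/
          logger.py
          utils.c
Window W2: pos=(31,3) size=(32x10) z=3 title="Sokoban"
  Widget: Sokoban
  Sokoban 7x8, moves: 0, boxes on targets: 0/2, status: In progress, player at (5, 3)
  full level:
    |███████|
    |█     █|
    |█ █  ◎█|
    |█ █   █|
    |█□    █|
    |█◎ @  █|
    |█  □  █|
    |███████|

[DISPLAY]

                 ┏━━━━━━━━━━━━━━━━━━━━━━━
━━━━━━━━━━━━━━━━━┃ Sokoban               
                 ┠───────────────────────
─────────────────┃███████                
ace/             ┃█     █                
                 ┃█ █  ◎█                
                 ┃█ █   █                
                 ┃█□    █                
                 ┃█◎ @  █                
                 ┗━━━━━━━━━━━━━━━━━━━━━━━
                         ┃            ┃  
                         ┃            ┃  
                         ┃            ┃  
━━━━━━━━━━━━━━━━━━━━━━━━━┛            ┃  


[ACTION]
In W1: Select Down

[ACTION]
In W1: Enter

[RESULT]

                 ┏━━━━━━━━━━━━━━━━━━━━━━━
━━━━━━━━━━━━━━━━━┃ Sokoban               
                 ┠───────────────────────
─────────────────┃███████                
ace/             ┃█     █                
                 ┃█ █  ◎█                
ta/              ┃█ █   █                
ols/             ┃█□    █                
cs/              ┃█◎ @  █                
son              ┗━━━━━━━━━━━━━━━━━━━━━━━
.go                      ┃            ┃  
                         ┃            ┃  
.css                     ┃            ┃  
━━━━━━━━━━━━━━━━━━━━━━━━━┛            ┃  


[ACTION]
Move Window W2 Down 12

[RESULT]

                                         
━━━━━━━━━━━━━━━━━━━━━━━━━┓               
                         ┃━━━━━━━━━━━━┓  
─────────────────────────┨            ┃  
ace/                     ┃────────────┨  
                         ┃           0┃  
ta/                      ┃            ┃  
ols/             ┏━━━━━━━━━━━━━━━━━━━━━━━
cs/              ┃ Sokoban               
son              ┠───────────────────────
.go              ┃███████                
                 ┃█     █                
.css             ┃█ █  ◎█                
━━━━━━━━━━━━━━━━━┃█ █   █                


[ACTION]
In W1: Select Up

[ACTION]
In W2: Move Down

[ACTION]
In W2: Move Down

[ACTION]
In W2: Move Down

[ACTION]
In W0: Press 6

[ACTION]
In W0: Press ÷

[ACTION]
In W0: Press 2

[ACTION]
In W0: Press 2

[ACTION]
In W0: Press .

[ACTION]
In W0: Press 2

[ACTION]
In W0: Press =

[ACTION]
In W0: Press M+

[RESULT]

                                         
━━━━━━━━━━━━━━━━━━━━━━━━━┓               
                         ┃━━━━━━━━━━━━┓  
─────────────────────────┨            ┃  
ace/                     ┃────────────┨  
                         ┃0.2702702703┃  
ta/                      ┃            ┃  
ols/             ┏━━━━━━━━━━━━━━━━━━━━━━━
cs/              ┃ Sokoban               
son              ┠───────────────────────
.go              ┃███████                
                 ┃█     █                
.css             ┃█ █  ◎█                
━━━━━━━━━━━━━━━━━┃█ █   █                


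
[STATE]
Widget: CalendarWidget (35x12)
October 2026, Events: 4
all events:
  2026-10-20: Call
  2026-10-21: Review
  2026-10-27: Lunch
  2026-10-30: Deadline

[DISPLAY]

            October 2026           
Mo Tu We Th Fr Sa Su               
          1  2  3  4               
 5  6  7  8  9 10 11               
12 13 14 15 16 17 18               
19 20* 21* 22 23 24 25             
26 27* 28 29 30* 31                
                                   
                                   
                                   
                                   
                                   


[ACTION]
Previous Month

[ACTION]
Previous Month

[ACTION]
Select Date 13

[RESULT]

            August 2026            
Mo Tu We Th Fr Sa Su               
                1  2               
 3  4  5  6  7  8  9               
10 11 12 [13] 14 15 16             
17 18 19 20 21 22 23               
24 25 26 27 28 29 30               
31                                 
                                   
                                   
                                   
                                   


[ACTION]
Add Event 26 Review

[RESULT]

            August 2026            
Mo Tu We Th Fr Sa Su               
                1  2               
 3  4  5  6  7  8  9               
10 11 12 [13] 14 15 16             
17 18 19 20 21 22 23               
24 25 26* 27 28 29 30              
31                                 
                                   
                                   
                                   
                                   


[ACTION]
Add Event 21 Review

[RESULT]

            August 2026            
Mo Tu We Th Fr Sa Su               
                1  2               
 3  4  5  6  7  8  9               
10 11 12 [13] 14 15 16             
17 18 19 20 21* 22 23              
24 25 26* 27 28 29 30              
31                                 
                                   
                                   
                                   
                                   


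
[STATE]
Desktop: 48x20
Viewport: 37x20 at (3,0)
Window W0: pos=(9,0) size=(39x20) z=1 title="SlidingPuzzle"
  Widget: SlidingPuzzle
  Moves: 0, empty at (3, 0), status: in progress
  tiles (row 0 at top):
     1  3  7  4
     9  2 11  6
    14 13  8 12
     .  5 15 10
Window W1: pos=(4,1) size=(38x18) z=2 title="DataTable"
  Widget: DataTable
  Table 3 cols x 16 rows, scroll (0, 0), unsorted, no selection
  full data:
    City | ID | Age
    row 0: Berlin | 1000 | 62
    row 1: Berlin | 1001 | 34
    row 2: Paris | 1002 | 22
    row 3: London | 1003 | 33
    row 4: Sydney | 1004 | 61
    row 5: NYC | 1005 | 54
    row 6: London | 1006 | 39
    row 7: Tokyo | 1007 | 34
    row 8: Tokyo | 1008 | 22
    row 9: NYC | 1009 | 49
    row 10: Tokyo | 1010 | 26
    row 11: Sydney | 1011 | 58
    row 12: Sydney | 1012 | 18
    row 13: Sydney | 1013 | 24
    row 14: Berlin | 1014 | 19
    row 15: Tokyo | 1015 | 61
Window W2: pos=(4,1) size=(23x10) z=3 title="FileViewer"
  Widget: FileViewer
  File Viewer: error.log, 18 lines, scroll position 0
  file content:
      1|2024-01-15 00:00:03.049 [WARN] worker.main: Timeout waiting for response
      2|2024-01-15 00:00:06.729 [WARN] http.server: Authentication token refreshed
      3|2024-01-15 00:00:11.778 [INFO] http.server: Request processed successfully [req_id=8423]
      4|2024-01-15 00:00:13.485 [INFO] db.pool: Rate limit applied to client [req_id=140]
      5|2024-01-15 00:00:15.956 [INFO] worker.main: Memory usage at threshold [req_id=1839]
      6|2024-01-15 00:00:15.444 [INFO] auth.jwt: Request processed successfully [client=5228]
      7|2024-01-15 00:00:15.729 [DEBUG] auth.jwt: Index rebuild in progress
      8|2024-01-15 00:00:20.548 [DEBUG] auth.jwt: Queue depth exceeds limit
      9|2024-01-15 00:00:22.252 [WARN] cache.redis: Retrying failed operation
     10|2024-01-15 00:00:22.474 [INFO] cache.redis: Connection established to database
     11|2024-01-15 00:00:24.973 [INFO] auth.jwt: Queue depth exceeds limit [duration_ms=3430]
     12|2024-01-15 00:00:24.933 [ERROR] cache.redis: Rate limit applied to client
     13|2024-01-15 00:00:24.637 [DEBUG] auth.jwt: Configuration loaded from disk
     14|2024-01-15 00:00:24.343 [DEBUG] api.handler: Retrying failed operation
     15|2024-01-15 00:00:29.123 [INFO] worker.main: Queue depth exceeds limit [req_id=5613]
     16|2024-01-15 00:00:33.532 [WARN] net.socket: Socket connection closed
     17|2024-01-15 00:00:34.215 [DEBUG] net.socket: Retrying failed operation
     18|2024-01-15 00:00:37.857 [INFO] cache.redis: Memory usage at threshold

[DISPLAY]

      ┏━━━━━━━━━━━━━━━━━━━━━━━━━━━━━━
 ┏━━━━━━━━━━━━━━━━━━━━━┓━━━━━━━━━━━━━
 ┃ FileViewer          ┃             
 ┠─────────────────────┨─────────────
 ┃2024-01-15 00:00:03.▲┃             
 ┃2024-01-15 00:00:06.█┃             
 ┃2024-01-15 00:00:11.░┃             
 ┃2024-01-15 00:00:13.░┃             
 ┃2024-01-15 00:00:15.░┃             
 ┃2024-01-15 00:00:15.▼┃             
 ┗━━━━━━━━━━━━━━━━━━━━━┛             
 ┃NYC   │1005│54                     
 ┃London│1006│39                     
 ┃Tokyo │1007│34                     
 ┃Tokyo │1008│22                     
 ┃NYC   │1009│49                     
 ┃Tokyo │1010│26                     
 ┃Sydney│1011│58                     
 ┗━━━━━━━━━━━━━━━━━━━━━━━━━━━━━━━━━━━
      ┗━━━━━━━━━━━━━━━━━━━━━━━━━━━━━━


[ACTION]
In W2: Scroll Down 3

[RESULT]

      ┏━━━━━━━━━━━━━━━━━━━━━━━━━━━━━━
 ┏━━━━━━━━━━━━━━━━━━━━━┓━━━━━━━━━━━━━
 ┃ FileViewer          ┃             
 ┠─────────────────────┨─────────────
 ┃2024-01-15 00:00:13.▲┃             
 ┃2024-01-15 00:00:15.░┃             
 ┃2024-01-15 00:00:15.█┃             
 ┃2024-01-15 00:00:15.░┃             
 ┃2024-01-15 00:00:20.░┃             
 ┃2024-01-15 00:00:22.▼┃             
 ┗━━━━━━━━━━━━━━━━━━━━━┛             
 ┃NYC   │1005│54                     
 ┃London│1006│39                     
 ┃Tokyo │1007│34                     
 ┃Tokyo │1008│22                     
 ┃NYC   │1009│49                     
 ┃Tokyo │1010│26                     
 ┃Sydney│1011│58                     
 ┗━━━━━━━━━━━━━━━━━━━━━━━━━━━━━━━━━━━
      ┗━━━━━━━━━━━━━━━━━━━━━━━━━━━━━━


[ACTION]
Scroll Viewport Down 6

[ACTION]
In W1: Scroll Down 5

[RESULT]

      ┏━━━━━━━━━━━━━━━━━━━━━━━━━━━━━━
 ┏━━━━━━━━━━━━━━━━━━━━━┓━━━━━━━━━━━━━
 ┃ FileViewer          ┃             
 ┠─────────────────────┨─────────────
 ┃2024-01-15 00:00:13.▲┃             
 ┃2024-01-15 00:00:15.░┃             
 ┃2024-01-15 00:00:15.█┃             
 ┃2024-01-15 00:00:15.░┃             
 ┃2024-01-15 00:00:20.░┃             
 ┃2024-01-15 00:00:22.▼┃             
 ┗━━━━━━━━━━━━━━━━━━━━━┛             
 ┃NYC   │1009│49                     
 ┃Tokyo │1010│26                     
 ┃Sydney│1011│58                     
 ┃Sydney│1012│18                     
 ┃Sydney│1013│24                     
 ┃Berlin│1014│19                     
 ┃Tokyo │1015│61                     
 ┗━━━━━━━━━━━━━━━━━━━━━━━━━━━━━━━━━━━
      ┗━━━━━━━━━━━━━━━━━━━━━━━━━━━━━━


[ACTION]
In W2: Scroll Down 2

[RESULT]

      ┏━━━━━━━━━━━━━━━━━━━━━━━━━━━━━━
 ┏━━━━━━━━━━━━━━━━━━━━━┓━━━━━━━━━━━━━
 ┃ FileViewer          ┃             
 ┠─────────────────────┨─────────────
 ┃2024-01-15 00:00:15.▲┃             
 ┃2024-01-15 00:00:15.░┃             
 ┃2024-01-15 00:00:20.█┃             
 ┃2024-01-15 00:00:22.░┃             
 ┃2024-01-15 00:00:22.░┃             
 ┃2024-01-15 00:00:24.▼┃             
 ┗━━━━━━━━━━━━━━━━━━━━━┛             
 ┃NYC   │1009│49                     
 ┃Tokyo │1010│26                     
 ┃Sydney│1011│58                     
 ┃Sydney│1012│18                     
 ┃Sydney│1013│24                     
 ┃Berlin│1014│19                     
 ┃Tokyo │1015│61                     
 ┗━━━━━━━━━━━━━━━━━━━━━━━━━━━━━━━━━━━
      ┗━━━━━━━━━━━━━━━━━━━━━━━━━━━━━━


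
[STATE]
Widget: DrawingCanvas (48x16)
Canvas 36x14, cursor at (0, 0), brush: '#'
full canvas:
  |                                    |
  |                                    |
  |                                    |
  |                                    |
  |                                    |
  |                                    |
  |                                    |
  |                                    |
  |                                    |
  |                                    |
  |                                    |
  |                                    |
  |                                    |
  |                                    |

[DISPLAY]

+                                               
                                                
                                                
                                                
                                                
                                                
                                                
                                                
                                                
                                                
                                                
                                                
                                                
                                                
                                                
                                                


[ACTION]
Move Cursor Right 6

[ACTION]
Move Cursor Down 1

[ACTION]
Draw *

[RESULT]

                                                
      *                                         
                                                
                                                
                                                
                                                
                                                
                                                
                                                
                                                
                                                
                                                
                                                
                                                
                                                
                                                


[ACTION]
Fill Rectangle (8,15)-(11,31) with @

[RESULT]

                                                
      *                                         
                                                
                                                
                                                
                                                
                                                
                                                
               @@@@@@@@@@@@@@@@@                
               @@@@@@@@@@@@@@@@@                
               @@@@@@@@@@@@@@@@@                
               @@@@@@@@@@@@@@@@@                
                                                
                                                
                                                
                                                


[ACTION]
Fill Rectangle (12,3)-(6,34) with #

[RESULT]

                                                
      *                                         
                                                
                                                
                                                
                                                
   ################################             
   ################################             
   ################################             
   ################################             
   ################################             
   ################################             
   ################################             
                                                
                                                
                                                


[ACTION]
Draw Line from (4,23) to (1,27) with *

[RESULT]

                                                
      *                    *                    
                          *                     
                        **                      
                       *                        
                                                
   ################################             
   ################################             
   ################################             
   ################################             
   ################################             
   ################################             
   ################################             
                                                
                                                
                                                


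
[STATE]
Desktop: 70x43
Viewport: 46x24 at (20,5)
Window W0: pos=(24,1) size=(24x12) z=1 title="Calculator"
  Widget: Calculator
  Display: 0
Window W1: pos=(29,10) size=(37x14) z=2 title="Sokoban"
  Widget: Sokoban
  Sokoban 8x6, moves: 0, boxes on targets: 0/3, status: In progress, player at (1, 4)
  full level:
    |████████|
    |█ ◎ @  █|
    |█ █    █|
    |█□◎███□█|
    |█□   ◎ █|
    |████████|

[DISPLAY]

    ┃┌───┬───┬───┬───┐     ┃                  
    ┃│ 7 │ 8 │ 9 │ ÷ │     ┃                  
    ┃├───┼───┼───┼───┤     ┃                  
    ┃│ 4 │ 5 │ 6 │ × │     ┃                  
    ┃├───┼───┼───┼───┤     ┃                  
    ┃│ 1 ┏━━━━━━━━━━━━━━━━━━━━━━━━━━━━━━━━━━━┓
    ┃└───┃ Sokoban                           ┃
    ┗━━━━┠───────────────────────────────────┨
         ┃████████                           ┃
         ┃█ ◎ @  █                           ┃
         ┃█ █    █                           ┃
         ┃█□◎███□█                           ┃
         ┃█□   ◎ █                           ┃
         ┃████████                           ┃
         ┃Moves: 0  0/3                      ┃
         ┃                                   ┃
         ┃                                   ┃
         ┃                                   ┃
         ┗━━━━━━━━━━━━━━━━━━━━━━━━━━━━━━━━━━━┛
                                              
                                              
                                              
                                              
                                              


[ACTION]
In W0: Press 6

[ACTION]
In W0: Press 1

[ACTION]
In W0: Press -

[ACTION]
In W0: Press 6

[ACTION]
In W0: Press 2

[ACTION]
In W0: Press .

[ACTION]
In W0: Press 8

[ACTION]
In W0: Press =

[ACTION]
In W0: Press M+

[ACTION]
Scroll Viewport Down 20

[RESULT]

         ┃Moves: 0  0/3                      ┃
         ┃                                   ┃
         ┃                                   ┃
         ┃                                   ┃
         ┗━━━━━━━━━━━━━━━━━━━━━━━━━━━━━━━━━━━┛
                                              
                                              
                                              
                                              
                                              
                                              
                                              
                                              
                                              
                                              
                                              
                                              
                                              
                                              
                                              
                                              
                                              
                                              
                                              


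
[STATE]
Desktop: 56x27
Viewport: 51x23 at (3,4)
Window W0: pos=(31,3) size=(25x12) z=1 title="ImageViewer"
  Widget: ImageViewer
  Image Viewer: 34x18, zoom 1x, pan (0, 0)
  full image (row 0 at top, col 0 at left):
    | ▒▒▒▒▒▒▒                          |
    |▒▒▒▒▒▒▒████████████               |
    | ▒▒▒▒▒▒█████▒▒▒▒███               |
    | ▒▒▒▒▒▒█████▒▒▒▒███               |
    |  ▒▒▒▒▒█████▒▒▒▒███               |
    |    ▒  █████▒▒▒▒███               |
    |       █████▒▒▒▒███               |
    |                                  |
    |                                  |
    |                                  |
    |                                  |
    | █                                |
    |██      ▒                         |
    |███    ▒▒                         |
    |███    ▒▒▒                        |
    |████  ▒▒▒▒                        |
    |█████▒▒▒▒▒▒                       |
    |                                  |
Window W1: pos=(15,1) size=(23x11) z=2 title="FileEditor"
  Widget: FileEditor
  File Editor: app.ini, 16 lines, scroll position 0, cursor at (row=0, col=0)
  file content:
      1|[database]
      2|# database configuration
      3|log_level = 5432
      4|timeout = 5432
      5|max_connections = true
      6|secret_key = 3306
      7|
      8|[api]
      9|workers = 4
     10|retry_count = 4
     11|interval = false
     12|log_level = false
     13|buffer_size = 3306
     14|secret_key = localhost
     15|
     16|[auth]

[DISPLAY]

            ┃█database]          ▲┃Viewer          
            ┃# database configura█┃────────────────
            ┃log_level = 5432    ░┃▒▒              
            ┃timeout = 5432      ░┃▒████████████   
            ┃max_connections = tr░┃▒█████▒▒▒▒███   
            ┃secret_key = 3306   ░┃▒█████▒▒▒▒███   
            ┃                    ▼┃▒█████▒▒▒▒███   
            ┗━━━━━━━━━━━━━━━━━━━━━┛ █████▒▒▒▒███   
                            ┃       █████▒▒▒▒███   
                            ┃                      
                            ┗━━━━━━━━━━━━━━━━━━━━━━
                                                   
                                                   
                                                   
                                                   
                                                   
                                                   
                                                   
                                                   
                                                   
                                                   
                                                   
                                                   


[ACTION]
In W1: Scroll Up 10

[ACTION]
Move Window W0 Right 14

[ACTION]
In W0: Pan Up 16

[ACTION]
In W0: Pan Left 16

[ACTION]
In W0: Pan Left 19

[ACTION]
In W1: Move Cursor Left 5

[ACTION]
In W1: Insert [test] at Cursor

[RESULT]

            ┃test█database]      ▲┃Viewer          
            ┃# database configura█┃────────────────
            ┃log_level = 5432    ░┃▒▒              
            ┃timeout = 5432      ░┃▒████████████   
            ┃max_connections = tr░┃▒█████▒▒▒▒███   
            ┃secret_key = 3306   ░┃▒█████▒▒▒▒███   
            ┃                    ▼┃▒█████▒▒▒▒███   
            ┗━━━━━━━━━━━━━━━━━━━━━┛ █████▒▒▒▒███   
                            ┃       █████▒▒▒▒███   
                            ┃                      
                            ┗━━━━━━━━━━━━━━━━━━━━━━
                                                   
                                                   
                                                   
                                                   
                                                   
                                                   
                                                   
                                                   
                                                   
                                                   
                                                   
                                                   


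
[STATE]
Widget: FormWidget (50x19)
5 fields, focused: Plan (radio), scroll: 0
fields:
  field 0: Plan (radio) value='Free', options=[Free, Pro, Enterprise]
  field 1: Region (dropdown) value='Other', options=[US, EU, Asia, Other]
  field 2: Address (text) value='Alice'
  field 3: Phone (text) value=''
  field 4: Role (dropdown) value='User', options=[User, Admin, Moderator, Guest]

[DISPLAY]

> Plan:       (●) Free  ( ) Pro  ( ) Enterprise   
  Region:     [Other                            ▼]
  Address:    [Alice                             ]
  Phone:      [                                  ]
  Role:       [User                             ▼]
                                                  
                                                  
                                                  
                                                  
                                                  
                                                  
                                                  
                                                  
                                                  
                                                  
                                                  
                                                  
                                                  
                                                  


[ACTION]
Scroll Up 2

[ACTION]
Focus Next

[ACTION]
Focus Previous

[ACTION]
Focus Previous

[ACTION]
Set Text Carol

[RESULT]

  Plan:       (●) Free  ( ) Pro  ( ) Enterprise   
  Region:     [Other                            ▼]
  Address:    [Alice                             ]
  Phone:      [                                  ]
> Role:       [User                             ▼]
                                                  
                                                  
                                                  
                                                  
                                                  
                                                  
                                                  
                                                  
                                                  
                                                  
                                                  
                                                  
                                                  
                                                  


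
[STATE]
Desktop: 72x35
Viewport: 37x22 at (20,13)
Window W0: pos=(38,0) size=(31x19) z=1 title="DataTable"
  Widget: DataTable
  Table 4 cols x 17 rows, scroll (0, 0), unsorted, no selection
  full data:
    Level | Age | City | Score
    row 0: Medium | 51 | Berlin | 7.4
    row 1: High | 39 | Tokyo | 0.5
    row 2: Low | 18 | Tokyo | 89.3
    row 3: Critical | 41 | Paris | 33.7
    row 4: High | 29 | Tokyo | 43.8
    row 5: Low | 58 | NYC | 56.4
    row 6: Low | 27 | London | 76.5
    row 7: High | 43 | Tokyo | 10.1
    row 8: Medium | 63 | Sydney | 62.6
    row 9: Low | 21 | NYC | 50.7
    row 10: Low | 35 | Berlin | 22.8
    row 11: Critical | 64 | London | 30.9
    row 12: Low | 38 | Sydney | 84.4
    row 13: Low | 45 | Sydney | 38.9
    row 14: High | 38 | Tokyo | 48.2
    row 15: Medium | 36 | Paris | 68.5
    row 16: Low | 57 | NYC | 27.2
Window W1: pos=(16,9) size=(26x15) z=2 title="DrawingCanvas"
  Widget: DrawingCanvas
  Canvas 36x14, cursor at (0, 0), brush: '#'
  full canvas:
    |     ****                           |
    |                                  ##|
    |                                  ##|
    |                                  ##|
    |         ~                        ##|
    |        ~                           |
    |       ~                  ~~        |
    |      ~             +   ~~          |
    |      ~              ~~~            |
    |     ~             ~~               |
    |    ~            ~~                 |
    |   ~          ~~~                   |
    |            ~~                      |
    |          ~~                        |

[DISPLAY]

                     ┃ium  │63 │Sydne
                     ┃     │21 │NYC  
                     ┃     │35 │Berli
      ~              ┃tical│64 │Londo
     ~               ┃     │38 │Sydne
    ~                ┃━━━━━━━━━━━━━━━
   ~             +   ┃               
   ~              ~~~┃               
  ~             ~~   ┃               
 ~            ~~     ┃               
━━━━━━━━━━━━━━━━━━━━━┛               
                                     
                                     
                                     
                                     
                                     
                                     
                                     
                                     
                                     
                                     
                                     


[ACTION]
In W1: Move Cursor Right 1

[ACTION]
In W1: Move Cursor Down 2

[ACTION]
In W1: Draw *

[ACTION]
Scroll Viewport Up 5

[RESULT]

                  ┃Critical│41 │Paris
━━━━━━━━━━━━━━━━━━━━━┓h    │29 │Tokyo
awingCanvas          ┃     │58 │NYC  
─────────────────────┨     │27 │Londo
  ****               ┃h    │43 │Tokyo
                     ┃ium  │63 │Sydne
                     ┃     │21 │NYC  
                     ┃     │35 │Berli
      ~              ┃tical│64 │Londo
     ~               ┃     │38 │Sydne
    ~                ┃━━━━━━━━━━━━━━━
   ~             +   ┃               
   ~              ~~~┃               
  ~             ~~   ┃               
 ~            ~~     ┃               
━━━━━━━━━━━━━━━━━━━━━┛               
                                     
                                     
                                     
                                     
                                     
                                     
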